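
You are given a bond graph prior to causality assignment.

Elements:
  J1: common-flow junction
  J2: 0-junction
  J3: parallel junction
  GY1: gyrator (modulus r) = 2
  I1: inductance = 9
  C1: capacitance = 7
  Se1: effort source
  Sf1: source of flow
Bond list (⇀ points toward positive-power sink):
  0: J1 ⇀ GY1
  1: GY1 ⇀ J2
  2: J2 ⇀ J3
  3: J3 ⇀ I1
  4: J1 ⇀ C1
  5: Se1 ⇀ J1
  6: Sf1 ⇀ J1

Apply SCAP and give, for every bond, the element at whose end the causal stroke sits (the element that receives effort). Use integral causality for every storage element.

β5 |J1  (source Se1 imposes e)
β6 |Sf1  (Sf1 (Sf) sets flow on bond)
β0 |J1  (1-jn J1 has f-setter on 6)
β4 |J1  (J1 flow already set via bond 6)
β1 |J2  (through GY1, causality inverts; strokes same side of GY1)
β2 |J3  (J2 effort already set via bond 1)
β3 |I1  (0-jn J3 has e-setter on 2)

#0 |J1
#1 |J2
#2 |J3
#3 |I1
#4 |J1
#5 |J1
#6 |Sf1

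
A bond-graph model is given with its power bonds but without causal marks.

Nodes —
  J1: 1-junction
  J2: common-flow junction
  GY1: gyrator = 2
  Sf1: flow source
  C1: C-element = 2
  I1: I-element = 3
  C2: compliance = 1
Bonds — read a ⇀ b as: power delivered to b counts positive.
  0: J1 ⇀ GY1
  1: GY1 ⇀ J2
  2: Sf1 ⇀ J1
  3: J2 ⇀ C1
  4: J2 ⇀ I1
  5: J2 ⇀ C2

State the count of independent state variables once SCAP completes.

b2 stroke→Sf1  (Sf1 (Sf) sets flow on bond)
b0 stroke→J1  (1-jn J1 has f-setter on 2)
b1 stroke→J2  (GY GY1: same side as bond 0)
b3 stroke→J2  (C1: C, integral causality)
b4 stroke→I1  (I1 integral (f out))
b5 stroke→J2  (J2 flow already set via bond 4)

3  (C1, C2, I1 all integral)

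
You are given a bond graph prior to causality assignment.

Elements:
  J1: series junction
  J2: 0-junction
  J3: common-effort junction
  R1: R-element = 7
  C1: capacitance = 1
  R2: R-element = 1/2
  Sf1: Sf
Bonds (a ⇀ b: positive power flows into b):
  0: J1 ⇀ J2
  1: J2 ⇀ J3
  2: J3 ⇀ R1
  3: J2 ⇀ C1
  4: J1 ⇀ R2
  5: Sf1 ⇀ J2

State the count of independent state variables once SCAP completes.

1  (C1 all integral)

b5 stroke→Sf1  (Sf1 (Sf) sets flow on bond)
b3 stroke→J2  (C1 integral (e out))
b0 stroke→J1  (J2 effort already set via bond 3)
b1 stroke→J3  (J2: bond 3 brought effort, rest push out)
b2 stroke→R1  (J3: bond 1 brought effort, rest push out)
b4 stroke→R2  (only one flow-in slot at J1)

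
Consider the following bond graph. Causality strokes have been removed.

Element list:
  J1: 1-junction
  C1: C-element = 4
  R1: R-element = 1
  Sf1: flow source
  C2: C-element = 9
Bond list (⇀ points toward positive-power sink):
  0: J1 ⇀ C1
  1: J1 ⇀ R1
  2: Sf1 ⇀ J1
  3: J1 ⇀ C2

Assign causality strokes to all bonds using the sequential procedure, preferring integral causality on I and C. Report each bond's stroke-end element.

β0 stroke→J1
β1 stroke→J1
β2 stroke→Sf1
β3 stroke→J1

b2 |Sf1  (source Sf1 imposes f)
b0 |J1  (J1: bond 2 brought flow, rest push out)
b1 |J1  (common-f at J1 fixed by 2)
b3 |J1  (J1 flow already set via bond 2)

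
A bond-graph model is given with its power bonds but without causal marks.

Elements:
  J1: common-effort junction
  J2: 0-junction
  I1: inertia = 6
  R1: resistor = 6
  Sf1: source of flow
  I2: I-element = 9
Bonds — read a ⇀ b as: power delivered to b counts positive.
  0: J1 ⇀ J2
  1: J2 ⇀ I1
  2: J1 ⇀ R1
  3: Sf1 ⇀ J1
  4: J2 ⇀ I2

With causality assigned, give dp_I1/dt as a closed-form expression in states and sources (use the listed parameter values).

b3 stroke at Sf1  (Sf1 (Sf) sets flow on bond)
b1 stroke at I1  (I1: I, integral causality)
b4 stroke at I2  (I2 outputs flow p/I2)
b0 stroke at J2  (only one effort-in slot at J2)
b2 stroke at J1  (closing 0-jn rule on J1)

dp_I1/dt = 6*F_Sf1 - p_I1 - 2*p_I2/3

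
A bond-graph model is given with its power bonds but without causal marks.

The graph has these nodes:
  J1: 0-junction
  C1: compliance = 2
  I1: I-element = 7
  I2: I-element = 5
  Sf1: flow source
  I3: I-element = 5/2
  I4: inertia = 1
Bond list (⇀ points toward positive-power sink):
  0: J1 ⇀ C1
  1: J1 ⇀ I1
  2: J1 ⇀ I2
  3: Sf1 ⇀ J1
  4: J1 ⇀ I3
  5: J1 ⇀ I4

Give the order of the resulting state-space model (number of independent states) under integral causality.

#3 stroke at Sf1  (Sf1 (Sf) sets flow on bond)
#0 stroke at J1  (C1: C, integral causality)
#1 stroke at I1  (J1: bond 0 brought effort, rest push out)
#2 stroke at I2  (J1 effort already set via bond 0)
#4 stroke at I3  (J1 effort already set via bond 0)
#5 stroke at I4  (J1 effort already set via bond 0)

5  (C1, I1, I2, I3, I4 all integral)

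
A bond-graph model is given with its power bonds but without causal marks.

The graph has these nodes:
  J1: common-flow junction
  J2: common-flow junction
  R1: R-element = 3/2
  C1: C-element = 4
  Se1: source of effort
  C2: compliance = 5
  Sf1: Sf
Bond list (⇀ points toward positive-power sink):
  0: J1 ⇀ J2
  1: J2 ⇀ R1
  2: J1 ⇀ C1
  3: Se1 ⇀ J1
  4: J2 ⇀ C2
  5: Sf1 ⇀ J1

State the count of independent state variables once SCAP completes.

β3 |J1  (Se1 (Se) sets effort on bond)
β5 |Sf1  (Sf1 fixes flow; stroke at Sf1)
β0 |J1  (1-jn J1 has f-setter on 5)
β2 |J1  (common-f at J1 fixed by 5)
β1 |J2  (1-jn J2 has f-setter on 0)
β4 |J2  (common-f at J2 fixed by 0)

2  (C1, C2 all integral)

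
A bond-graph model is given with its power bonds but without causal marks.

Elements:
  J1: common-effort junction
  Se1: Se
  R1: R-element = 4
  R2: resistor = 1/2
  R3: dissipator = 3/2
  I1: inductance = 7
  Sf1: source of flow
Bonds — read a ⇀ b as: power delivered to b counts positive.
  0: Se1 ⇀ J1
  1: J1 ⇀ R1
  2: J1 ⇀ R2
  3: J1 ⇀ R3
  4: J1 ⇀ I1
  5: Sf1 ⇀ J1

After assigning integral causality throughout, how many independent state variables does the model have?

β0 stroke at J1  (Se1: effort source, stroke at far end)
β5 stroke at Sf1  (Sf1 (Sf) sets flow on bond)
β1 stroke at R1  (common-e at J1 fixed by 0)
β2 stroke at R2  (J1: bond 0 brought effort, rest push out)
β3 stroke at R3  (common-e at J1 fixed by 0)
β4 stroke at I1  (0-jn J1 has e-setter on 0)

1  (I1 all integral)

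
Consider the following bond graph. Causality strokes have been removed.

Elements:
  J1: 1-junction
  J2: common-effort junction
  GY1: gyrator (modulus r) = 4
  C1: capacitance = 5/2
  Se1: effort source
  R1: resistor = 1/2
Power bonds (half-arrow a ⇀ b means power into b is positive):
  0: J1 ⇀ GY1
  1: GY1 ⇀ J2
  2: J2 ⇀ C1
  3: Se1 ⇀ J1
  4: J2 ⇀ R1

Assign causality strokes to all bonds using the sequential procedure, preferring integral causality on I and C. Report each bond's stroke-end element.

β0 |GY1
β1 |GY1
β2 |J2
β3 |J1
β4 |R1

#3 |J1  (Se1: effort source, stroke at far end)
#0 |GY1  (J1 needs exactly one f-in)
#1 |GY1  (GY1 both-in/both-out from 0)
#2 |J2  (prefer integral on C1)
#4 |R1  (0-jn J2 has e-setter on 2)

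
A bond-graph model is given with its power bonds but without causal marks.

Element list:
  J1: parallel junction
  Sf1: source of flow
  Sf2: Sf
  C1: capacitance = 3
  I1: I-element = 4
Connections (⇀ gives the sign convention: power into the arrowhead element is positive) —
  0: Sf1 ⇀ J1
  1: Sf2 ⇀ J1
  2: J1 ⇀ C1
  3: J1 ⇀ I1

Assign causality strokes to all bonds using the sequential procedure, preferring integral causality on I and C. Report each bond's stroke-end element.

bond 0 |Sf1
bond 1 |Sf2
bond 2 |J1
bond 3 |I1

bond 0 →Sf1  (Sf1: flow source, stroke at near end)
bond 1 →Sf2  (Sf2: flow source, stroke at near end)
bond 2 →J1  (C1 outputs effort q/C1)
bond 3 →I1  (common-e at J1 fixed by 2)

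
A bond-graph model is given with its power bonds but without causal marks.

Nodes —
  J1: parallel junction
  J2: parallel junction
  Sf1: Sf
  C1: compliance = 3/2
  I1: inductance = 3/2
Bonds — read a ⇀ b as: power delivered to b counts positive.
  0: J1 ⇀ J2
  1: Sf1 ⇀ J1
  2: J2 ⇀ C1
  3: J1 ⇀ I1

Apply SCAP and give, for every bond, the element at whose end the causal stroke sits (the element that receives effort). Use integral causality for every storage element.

b0 →J1
b1 →Sf1
b2 →J2
b3 →I1

bond 1 |Sf1  (source Sf1 imposes f)
bond 2 |J2  (C1: C, integral causality)
bond 0 |J1  (common-e at J2 fixed by 2)
bond 3 |I1  (common-e at J1 fixed by 0)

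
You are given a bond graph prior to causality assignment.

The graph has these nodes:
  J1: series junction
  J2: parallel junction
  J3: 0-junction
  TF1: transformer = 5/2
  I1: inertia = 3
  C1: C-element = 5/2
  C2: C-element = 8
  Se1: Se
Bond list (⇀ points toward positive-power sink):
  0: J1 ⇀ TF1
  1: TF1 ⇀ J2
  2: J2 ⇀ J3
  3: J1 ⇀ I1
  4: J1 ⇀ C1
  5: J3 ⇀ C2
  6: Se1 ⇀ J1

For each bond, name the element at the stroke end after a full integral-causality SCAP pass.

b6 |J1  (Se1: effort source, stroke at far end)
b3 |I1  (I1: I, integral causality)
b0 |J1  (J1 flow already set via bond 3)
b4 |J1  (1-jn J1 has f-setter on 3)
b1 |TF1  (TF1 one-in-one-out from 0)
b2 |J2  (only one effort-in slot at J2)
b5 |J3  (J3: last free bond brings effort in)

#0 stroke→J1
#1 stroke→TF1
#2 stroke→J2
#3 stroke→I1
#4 stroke→J1
#5 stroke→J3
#6 stroke→J1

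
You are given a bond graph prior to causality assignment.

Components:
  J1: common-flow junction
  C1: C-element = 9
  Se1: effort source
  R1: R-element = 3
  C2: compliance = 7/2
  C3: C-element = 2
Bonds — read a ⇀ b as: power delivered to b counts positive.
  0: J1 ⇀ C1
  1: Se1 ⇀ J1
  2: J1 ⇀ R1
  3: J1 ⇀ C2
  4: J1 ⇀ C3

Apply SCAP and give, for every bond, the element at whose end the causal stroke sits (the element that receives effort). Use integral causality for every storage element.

bond 1 stroke at J1  (Se1 (Se) sets effort on bond)
bond 0 stroke at J1  (prefer integral on C1)
bond 3 stroke at J1  (C2 outputs effort q/C2)
bond 4 stroke at J1  (C3 integral (e out))
bond 2 stroke at R1  (closing 1-jn rule on J1)

b0 stroke→J1
b1 stroke→J1
b2 stroke→R1
b3 stroke→J1
b4 stroke→J1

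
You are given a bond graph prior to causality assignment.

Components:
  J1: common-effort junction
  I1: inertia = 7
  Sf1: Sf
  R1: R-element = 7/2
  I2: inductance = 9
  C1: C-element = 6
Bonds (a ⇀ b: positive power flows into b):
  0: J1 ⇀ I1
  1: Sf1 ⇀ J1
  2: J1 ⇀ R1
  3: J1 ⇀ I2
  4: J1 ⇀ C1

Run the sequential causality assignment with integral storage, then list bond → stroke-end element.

#0 →I1
#1 →Sf1
#2 →R1
#3 →I2
#4 →J1

β1 stroke at Sf1  (Sf1 (Sf) sets flow on bond)
β0 stroke at I1  (I1 outputs flow p/I1)
β3 stroke at I2  (prefer integral on I2)
β4 stroke at J1  (C1 outputs effort q/C1)
β2 stroke at R1  (0-jn J1 has e-setter on 4)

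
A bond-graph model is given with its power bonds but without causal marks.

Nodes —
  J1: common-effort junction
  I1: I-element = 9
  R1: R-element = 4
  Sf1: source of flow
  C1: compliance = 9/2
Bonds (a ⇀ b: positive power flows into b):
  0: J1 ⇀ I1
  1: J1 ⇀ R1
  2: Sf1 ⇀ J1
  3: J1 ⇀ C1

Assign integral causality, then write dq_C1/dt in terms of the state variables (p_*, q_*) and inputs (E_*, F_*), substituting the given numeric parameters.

#2 →Sf1  (Sf1: flow source, stroke at near end)
#0 →I1  (prefer integral on I1)
#3 →J1  (C1: C, integral causality)
#1 →R1  (0-jn J1 has e-setter on 3)

dq_C1/dt = F_Sf1 - p_I1/9 - q_C1/18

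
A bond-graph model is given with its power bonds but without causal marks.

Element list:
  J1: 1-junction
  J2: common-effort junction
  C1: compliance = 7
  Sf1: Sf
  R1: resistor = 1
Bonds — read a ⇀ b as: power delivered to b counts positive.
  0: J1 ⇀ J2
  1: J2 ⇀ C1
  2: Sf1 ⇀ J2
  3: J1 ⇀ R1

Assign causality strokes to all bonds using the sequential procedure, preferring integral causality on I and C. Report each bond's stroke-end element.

β0 stroke at J1
β1 stroke at J2
β2 stroke at Sf1
β3 stroke at R1

bond 2 |Sf1  (source Sf1 imposes f)
bond 1 |J2  (prefer integral on C1)
bond 0 |J1  (J2: bond 1 brought effort, rest push out)
bond 3 |R1  (closing 1-jn rule on J1)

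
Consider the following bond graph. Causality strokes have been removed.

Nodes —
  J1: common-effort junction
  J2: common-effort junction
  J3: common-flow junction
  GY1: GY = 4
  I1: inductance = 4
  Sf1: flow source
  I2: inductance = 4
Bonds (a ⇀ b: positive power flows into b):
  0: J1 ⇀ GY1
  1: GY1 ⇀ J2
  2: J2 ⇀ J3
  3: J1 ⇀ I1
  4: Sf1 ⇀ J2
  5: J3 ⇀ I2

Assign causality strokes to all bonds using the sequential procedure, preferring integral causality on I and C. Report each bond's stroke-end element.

b0 →J1
b1 →J2
b2 →J3
b3 →I1
b4 →Sf1
b5 →I2

b4 stroke→Sf1  (Sf1: flow source, stroke at near end)
b3 stroke→I1  (I1 integral (f out))
b0 stroke→J1  (J1 needs exactly one e-in)
b1 stroke→J2  (through GY1, causality inverts; strokes same side of GY1)
b2 stroke→J3  (J2 effort already set via bond 1)
b5 stroke→I2  (closing 1-jn rule on J3)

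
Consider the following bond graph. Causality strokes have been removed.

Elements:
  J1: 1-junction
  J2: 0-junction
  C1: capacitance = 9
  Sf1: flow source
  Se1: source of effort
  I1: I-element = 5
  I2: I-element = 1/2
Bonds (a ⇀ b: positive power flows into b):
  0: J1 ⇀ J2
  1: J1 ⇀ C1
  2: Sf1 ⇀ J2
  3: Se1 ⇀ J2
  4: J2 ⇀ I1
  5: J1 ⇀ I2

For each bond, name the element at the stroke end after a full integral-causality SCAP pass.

bond 0 |J1
bond 1 |J1
bond 2 |Sf1
bond 3 |J2
bond 4 |I1
bond 5 |I2

bond 2 stroke→Sf1  (Sf1 (Sf) sets flow on bond)
bond 3 stroke→J2  (Se1 fixes effort; stroke away)
bond 0 stroke→J1  (0-jn J2 has e-setter on 3)
bond 4 stroke→I1  (J2: bond 3 brought effort, rest push out)
bond 1 stroke→J1  (prefer integral on C1)
bond 5 stroke→I2  (J1 needs exactly one f-in)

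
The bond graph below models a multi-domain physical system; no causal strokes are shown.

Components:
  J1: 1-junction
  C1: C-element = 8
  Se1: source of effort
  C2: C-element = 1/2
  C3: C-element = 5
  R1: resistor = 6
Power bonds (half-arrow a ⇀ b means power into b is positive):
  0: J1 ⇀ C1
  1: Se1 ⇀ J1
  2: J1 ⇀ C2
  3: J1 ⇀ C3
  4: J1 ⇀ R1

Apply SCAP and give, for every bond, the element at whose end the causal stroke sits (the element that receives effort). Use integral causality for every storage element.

b1 stroke→J1  (Se1: effort source, stroke at far end)
b0 stroke→J1  (C1 integral (e out))
b2 stroke→J1  (C2 integral (e out))
b3 stroke→J1  (C3 integral (e out))
b4 stroke→R1  (only one flow-in slot at J1)

bond 0 stroke at J1
bond 1 stroke at J1
bond 2 stroke at J1
bond 3 stroke at J1
bond 4 stroke at R1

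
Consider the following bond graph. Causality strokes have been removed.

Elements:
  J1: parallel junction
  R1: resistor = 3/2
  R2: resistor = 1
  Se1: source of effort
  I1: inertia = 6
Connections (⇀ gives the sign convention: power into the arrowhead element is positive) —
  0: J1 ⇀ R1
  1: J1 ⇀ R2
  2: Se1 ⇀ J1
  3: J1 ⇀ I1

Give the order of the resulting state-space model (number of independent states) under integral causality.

1  (I1 all integral)

β2 stroke at J1  (source Se1 imposes e)
β0 stroke at R1  (common-e at J1 fixed by 2)
β1 stroke at R2  (J1 effort already set via bond 2)
β3 stroke at I1  (common-e at J1 fixed by 2)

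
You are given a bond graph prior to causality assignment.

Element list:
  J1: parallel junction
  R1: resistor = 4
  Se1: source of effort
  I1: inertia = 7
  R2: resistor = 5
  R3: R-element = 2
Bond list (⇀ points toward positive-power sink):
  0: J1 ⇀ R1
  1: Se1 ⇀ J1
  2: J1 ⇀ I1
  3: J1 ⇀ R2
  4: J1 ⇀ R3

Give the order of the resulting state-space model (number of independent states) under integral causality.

#1 stroke→J1  (Se1: effort source, stroke at far end)
#0 stroke→R1  (J1: bond 1 brought effort, rest push out)
#2 stroke→I1  (0-jn J1 has e-setter on 1)
#3 stroke→R2  (J1: bond 1 brought effort, rest push out)
#4 stroke→R3  (common-e at J1 fixed by 1)

1  (I1 all integral)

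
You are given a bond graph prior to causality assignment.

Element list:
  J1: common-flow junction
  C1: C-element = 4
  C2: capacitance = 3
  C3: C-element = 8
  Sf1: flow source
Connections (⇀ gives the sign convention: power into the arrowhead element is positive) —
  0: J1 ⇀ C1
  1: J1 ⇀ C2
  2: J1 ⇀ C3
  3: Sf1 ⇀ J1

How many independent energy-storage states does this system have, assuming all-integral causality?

#3 stroke→Sf1  (Sf1 fixes flow; stroke at Sf1)
#0 stroke→J1  (1-jn J1 has f-setter on 3)
#1 stroke→J1  (1-jn J1 has f-setter on 3)
#2 stroke→J1  (1-jn J1 has f-setter on 3)

3  (C1, C2, C3 all integral)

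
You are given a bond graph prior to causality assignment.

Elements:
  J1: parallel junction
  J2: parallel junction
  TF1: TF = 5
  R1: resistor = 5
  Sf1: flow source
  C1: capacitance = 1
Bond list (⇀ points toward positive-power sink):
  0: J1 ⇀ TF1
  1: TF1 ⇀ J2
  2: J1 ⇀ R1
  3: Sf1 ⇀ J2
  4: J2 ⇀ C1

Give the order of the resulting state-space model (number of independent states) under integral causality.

b3 stroke at Sf1  (Sf1: flow source, stroke at near end)
b4 stroke at J2  (C1 integral (e out))
b1 stroke at TF1  (J2 effort already set via bond 4)
b0 stroke at J1  (through TF1, causality passes straight; one stroke at TF1)
b2 stroke at R1  (J1 effort already set via bond 0)

1  (C1 all integral)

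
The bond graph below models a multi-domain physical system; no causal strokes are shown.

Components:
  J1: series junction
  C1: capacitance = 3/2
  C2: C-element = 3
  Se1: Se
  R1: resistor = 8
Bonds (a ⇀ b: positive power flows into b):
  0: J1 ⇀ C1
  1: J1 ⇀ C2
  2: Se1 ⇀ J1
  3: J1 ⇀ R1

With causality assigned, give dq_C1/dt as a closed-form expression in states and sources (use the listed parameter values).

dq_C1/dt = E_Se1/8 - q_C1/12 - q_C2/24

#2 stroke at J1  (Se1 (Se) sets effort on bond)
#0 stroke at J1  (C1 integral (e out))
#1 stroke at J1  (C2 integral (e out))
#3 stroke at R1  (closing 1-jn rule on J1)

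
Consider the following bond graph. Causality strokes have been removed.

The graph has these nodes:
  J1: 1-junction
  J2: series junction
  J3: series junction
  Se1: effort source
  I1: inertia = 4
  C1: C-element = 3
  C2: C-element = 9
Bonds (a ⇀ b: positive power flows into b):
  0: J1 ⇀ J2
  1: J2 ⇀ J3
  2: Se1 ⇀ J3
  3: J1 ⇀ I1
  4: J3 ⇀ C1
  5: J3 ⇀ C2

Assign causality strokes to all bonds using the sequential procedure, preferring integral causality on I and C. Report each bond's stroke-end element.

β0 |J1
β1 |J2
β2 |J3
β3 |I1
β4 |J3
β5 |J3

b2 stroke at J3  (source Se1 imposes e)
b3 stroke at I1  (I1 integral (f out))
b0 stroke at J1  (J1: bond 3 brought flow, rest push out)
b1 stroke at J2  (J2 flow already set via bond 0)
b4 stroke at J3  (J3 flow already set via bond 1)
b5 stroke at J3  (J3 flow already set via bond 1)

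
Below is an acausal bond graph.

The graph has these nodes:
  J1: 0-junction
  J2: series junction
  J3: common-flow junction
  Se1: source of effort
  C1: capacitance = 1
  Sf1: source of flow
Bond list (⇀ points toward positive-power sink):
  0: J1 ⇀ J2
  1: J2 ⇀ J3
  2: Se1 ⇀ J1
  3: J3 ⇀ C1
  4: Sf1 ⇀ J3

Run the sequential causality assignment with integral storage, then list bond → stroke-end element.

b2 →J1  (Se1 fixes effort; stroke away)
b4 →Sf1  (Sf1 fixes flow; stroke at Sf1)
b0 →J2  (J1 effort already set via bond 2)
b1 →J3  (closing 1-jn rule on J2)
b3 →J3  (1-jn J3 has f-setter on 4)

#0 |J2
#1 |J3
#2 |J1
#3 |J3
#4 |Sf1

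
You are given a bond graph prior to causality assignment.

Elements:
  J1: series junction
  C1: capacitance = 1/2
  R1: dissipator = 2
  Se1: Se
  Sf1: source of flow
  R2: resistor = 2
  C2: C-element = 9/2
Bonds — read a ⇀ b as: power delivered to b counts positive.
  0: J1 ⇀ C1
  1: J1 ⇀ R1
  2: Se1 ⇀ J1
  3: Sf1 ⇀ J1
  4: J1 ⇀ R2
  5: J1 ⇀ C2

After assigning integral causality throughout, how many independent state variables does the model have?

2  (C1, C2 all integral)

bond 2 |J1  (source Se1 imposes e)
bond 3 |Sf1  (Sf1: flow source, stroke at near end)
bond 0 |J1  (common-f at J1 fixed by 3)
bond 1 |J1  (common-f at J1 fixed by 3)
bond 4 |J1  (J1 flow already set via bond 3)
bond 5 |J1  (common-f at J1 fixed by 3)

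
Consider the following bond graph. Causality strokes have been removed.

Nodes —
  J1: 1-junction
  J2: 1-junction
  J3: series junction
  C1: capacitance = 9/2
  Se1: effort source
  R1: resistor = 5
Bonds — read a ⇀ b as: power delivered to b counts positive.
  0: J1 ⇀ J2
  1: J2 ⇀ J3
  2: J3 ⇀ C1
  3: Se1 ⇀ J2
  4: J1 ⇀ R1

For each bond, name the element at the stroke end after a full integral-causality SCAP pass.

b3 →J2  (Se1 fixes effort; stroke away)
b2 →J3  (prefer integral on C1)
b1 →J2  (J3: last free bond brings flow in)
b0 →J1  (closing 1-jn rule on J2)
b4 →R1  (J1: last free bond brings flow in)

b0 stroke→J1
b1 stroke→J2
b2 stroke→J3
b3 stroke→J2
b4 stroke→R1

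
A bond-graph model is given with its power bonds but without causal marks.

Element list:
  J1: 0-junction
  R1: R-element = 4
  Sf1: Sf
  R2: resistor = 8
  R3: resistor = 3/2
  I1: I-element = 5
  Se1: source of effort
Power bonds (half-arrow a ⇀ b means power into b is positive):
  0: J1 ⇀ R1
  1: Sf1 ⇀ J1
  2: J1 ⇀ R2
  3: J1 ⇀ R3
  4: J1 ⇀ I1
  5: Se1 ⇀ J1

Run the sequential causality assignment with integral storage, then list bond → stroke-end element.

bond 0 |R1
bond 1 |Sf1
bond 2 |R2
bond 3 |R3
bond 4 |I1
bond 5 |J1

β1 →Sf1  (source Sf1 imposes f)
β5 →J1  (Se1 fixes effort; stroke away)
β0 →R1  (common-e at J1 fixed by 5)
β2 →R2  (0-jn J1 has e-setter on 5)
β3 →R3  (J1: bond 5 brought effort, rest push out)
β4 →I1  (J1 effort already set via bond 5)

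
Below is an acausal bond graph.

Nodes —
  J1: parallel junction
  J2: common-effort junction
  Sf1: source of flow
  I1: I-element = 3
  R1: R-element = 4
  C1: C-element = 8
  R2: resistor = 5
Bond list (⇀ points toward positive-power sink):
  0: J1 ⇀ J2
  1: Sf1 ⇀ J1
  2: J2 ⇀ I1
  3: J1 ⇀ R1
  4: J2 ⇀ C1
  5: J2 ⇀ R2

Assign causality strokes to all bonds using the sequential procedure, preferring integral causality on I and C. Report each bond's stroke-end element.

#1 |Sf1  (Sf1: flow source, stroke at near end)
#2 |I1  (I1 outputs flow p/I1)
#4 |J2  (prefer integral on C1)
#0 |J1  (common-e at J2 fixed by 4)
#5 |R2  (0-jn J2 has e-setter on 4)
#3 |R1  (J1 effort already set via bond 0)

b0 →J1
b1 →Sf1
b2 →I1
b3 →R1
b4 →J2
b5 →R2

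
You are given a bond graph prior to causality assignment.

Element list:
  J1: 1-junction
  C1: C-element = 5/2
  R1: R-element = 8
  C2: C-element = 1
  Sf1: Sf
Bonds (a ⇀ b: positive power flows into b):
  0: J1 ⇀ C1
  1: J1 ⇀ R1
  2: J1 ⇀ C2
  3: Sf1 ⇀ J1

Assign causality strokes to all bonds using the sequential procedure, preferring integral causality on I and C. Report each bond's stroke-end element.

bond 0 stroke at J1
bond 1 stroke at J1
bond 2 stroke at J1
bond 3 stroke at Sf1

bond 3 stroke at Sf1  (source Sf1 imposes f)
bond 0 stroke at J1  (J1 flow already set via bond 3)
bond 1 stroke at J1  (J1 flow already set via bond 3)
bond 2 stroke at J1  (1-jn J1 has f-setter on 3)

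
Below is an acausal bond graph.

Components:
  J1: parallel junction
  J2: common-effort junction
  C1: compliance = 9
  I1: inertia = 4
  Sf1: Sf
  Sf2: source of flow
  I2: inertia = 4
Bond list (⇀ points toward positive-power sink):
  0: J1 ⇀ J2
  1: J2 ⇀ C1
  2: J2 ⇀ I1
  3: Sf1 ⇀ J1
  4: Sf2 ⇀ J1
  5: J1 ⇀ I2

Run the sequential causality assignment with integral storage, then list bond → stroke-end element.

β3 stroke at Sf1  (Sf1: flow source, stroke at near end)
β4 stroke at Sf2  (Sf2 fixes flow; stroke at Sf2)
β1 stroke at J2  (C1 outputs effort q/C1)
β0 stroke at J1  (common-e at J2 fixed by 1)
β2 stroke at I1  (J2: bond 1 brought effort, rest push out)
β5 stroke at I2  (0-jn J1 has e-setter on 0)

b0 |J1
b1 |J2
b2 |I1
b3 |Sf1
b4 |Sf2
b5 |I2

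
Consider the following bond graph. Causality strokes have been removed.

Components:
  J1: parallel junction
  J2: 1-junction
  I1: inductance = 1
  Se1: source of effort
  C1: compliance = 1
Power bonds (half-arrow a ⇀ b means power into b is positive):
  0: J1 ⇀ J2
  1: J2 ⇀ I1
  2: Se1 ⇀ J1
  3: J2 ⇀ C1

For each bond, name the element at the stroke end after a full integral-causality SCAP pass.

b0 stroke→J2
b1 stroke→I1
b2 stroke→J1
b3 stroke→J2

bond 2 stroke→J1  (Se1 fixes effort; stroke away)
bond 0 stroke→J2  (common-e at J1 fixed by 2)
bond 1 stroke→I1  (I1 integral (f out))
bond 3 stroke→J2  (J2 flow already set via bond 1)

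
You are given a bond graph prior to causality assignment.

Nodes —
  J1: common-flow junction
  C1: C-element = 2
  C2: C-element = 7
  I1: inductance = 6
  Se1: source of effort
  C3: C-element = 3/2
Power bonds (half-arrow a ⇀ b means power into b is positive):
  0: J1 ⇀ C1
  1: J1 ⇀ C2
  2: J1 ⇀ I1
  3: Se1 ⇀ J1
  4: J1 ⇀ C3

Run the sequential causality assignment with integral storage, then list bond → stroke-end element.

β0 |J1
β1 |J1
β2 |I1
β3 |J1
β4 |J1

b3 stroke→J1  (Se1: effort source, stroke at far end)
b0 stroke→J1  (C1 integral (e out))
b1 stroke→J1  (C2 outputs effort q/C2)
b2 stroke→I1  (I1 outputs flow p/I1)
b4 stroke→J1  (common-f at J1 fixed by 2)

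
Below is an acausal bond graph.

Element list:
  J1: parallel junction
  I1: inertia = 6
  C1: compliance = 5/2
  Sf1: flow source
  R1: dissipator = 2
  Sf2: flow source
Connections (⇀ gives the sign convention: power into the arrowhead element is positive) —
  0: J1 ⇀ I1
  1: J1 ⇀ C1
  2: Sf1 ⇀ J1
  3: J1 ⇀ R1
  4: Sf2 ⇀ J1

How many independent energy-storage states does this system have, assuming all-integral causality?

bond 2 →Sf1  (source Sf1 imposes f)
bond 4 →Sf2  (Sf2 fixes flow; stroke at Sf2)
bond 0 →I1  (I1 outputs flow p/I1)
bond 1 →J1  (C1: C, integral causality)
bond 3 →R1  (common-e at J1 fixed by 1)

2  (C1, I1 all integral)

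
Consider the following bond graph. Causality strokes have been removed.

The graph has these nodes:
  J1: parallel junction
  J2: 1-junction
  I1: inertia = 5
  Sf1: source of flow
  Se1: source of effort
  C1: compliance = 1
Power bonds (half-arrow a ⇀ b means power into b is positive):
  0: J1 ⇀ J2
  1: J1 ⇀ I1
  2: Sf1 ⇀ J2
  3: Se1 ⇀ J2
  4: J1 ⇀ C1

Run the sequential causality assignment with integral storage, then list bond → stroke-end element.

bond 0 stroke at J2
bond 1 stroke at I1
bond 2 stroke at Sf1
bond 3 stroke at J2
bond 4 stroke at J1

bond 2 →Sf1  (Sf1: flow source, stroke at near end)
bond 3 →J2  (source Se1 imposes e)
bond 0 →J2  (common-f at J2 fixed by 2)
bond 1 →I1  (I1 outputs flow p/I1)
bond 4 →J1  (only one effort-in slot at J1)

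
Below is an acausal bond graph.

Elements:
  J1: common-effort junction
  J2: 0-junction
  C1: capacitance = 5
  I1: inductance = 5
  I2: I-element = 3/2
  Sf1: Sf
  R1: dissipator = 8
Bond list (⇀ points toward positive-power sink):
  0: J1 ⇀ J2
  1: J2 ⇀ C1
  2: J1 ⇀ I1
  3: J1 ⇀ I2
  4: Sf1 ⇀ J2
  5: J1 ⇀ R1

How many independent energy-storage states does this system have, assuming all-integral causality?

bond 4 stroke→Sf1  (Sf1: flow source, stroke at near end)
bond 1 stroke→J2  (C1 outputs effort q/C1)
bond 0 stroke→J1  (J2: bond 1 brought effort, rest push out)
bond 2 stroke→I1  (J1: bond 0 brought effort, rest push out)
bond 3 stroke→I2  (J1: bond 0 brought effort, rest push out)
bond 5 stroke→R1  (0-jn J1 has e-setter on 0)

3  (C1, I1, I2 all integral)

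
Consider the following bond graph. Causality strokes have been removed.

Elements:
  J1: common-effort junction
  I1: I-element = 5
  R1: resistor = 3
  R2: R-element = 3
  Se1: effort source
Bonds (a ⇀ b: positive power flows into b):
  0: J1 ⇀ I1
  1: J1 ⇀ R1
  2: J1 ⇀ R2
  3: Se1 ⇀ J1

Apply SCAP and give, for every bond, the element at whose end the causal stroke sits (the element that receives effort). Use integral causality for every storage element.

#3 |J1  (Se1 fixes effort; stroke away)
#0 |I1  (common-e at J1 fixed by 3)
#1 |R1  (0-jn J1 has e-setter on 3)
#2 |R2  (common-e at J1 fixed by 3)

bond 0 |I1
bond 1 |R1
bond 2 |R2
bond 3 |J1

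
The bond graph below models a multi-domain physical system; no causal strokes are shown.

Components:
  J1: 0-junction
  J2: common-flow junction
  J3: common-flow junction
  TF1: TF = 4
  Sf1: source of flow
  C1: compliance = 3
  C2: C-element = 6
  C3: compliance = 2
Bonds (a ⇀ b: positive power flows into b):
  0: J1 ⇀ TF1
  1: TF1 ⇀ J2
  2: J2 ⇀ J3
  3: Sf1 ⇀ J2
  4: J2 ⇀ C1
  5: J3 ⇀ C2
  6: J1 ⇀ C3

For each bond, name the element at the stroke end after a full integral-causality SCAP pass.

β3 →Sf1  (Sf1 fixes flow; stroke at Sf1)
β1 →J2  (J2: bond 3 brought flow, rest push out)
β2 →J2  (common-f at J2 fixed by 3)
β4 →J2  (common-f at J2 fixed by 3)
β5 →J3  (J3: bond 2 brought flow, rest push out)
β0 →TF1  (TF TF1: opposite of bond 1)
β6 →J1  (J1 needs exactly one e-in)

#0 →TF1
#1 →J2
#2 →J2
#3 →Sf1
#4 →J2
#5 →J3
#6 →J1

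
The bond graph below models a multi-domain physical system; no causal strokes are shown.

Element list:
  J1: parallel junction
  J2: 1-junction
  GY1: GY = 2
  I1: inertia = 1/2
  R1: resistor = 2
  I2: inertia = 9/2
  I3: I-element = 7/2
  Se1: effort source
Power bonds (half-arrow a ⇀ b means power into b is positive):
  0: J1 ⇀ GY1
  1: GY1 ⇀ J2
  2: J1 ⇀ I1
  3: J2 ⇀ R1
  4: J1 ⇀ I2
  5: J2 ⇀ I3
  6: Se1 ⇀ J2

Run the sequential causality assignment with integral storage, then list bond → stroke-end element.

bond 0 →J1
bond 1 →J2
bond 2 →I1
bond 3 →J2
bond 4 →I2
bond 5 →I3
bond 6 →J2

β6 stroke→J2  (source Se1 imposes e)
β2 stroke→I1  (I1 integral (f out))
β4 stroke→I2  (I2: I, integral causality)
β0 stroke→J1  (J1: last free bond brings effort in)
β1 stroke→J2  (GY1: gyrator matches bond 0)
β5 stroke→I3  (I3 outputs flow p/I3)
β3 stroke→J2  (J2: bond 5 brought flow, rest push out)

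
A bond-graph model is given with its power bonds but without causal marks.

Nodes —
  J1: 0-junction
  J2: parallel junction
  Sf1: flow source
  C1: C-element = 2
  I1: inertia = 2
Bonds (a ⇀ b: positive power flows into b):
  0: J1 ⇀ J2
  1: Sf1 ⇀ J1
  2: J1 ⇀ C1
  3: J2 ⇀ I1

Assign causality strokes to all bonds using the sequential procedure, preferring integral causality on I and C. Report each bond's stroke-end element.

bond 1 |Sf1  (Sf1 fixes flow; stroke at Sf1)
bond 2 |J1  (prefer integral on C1)
bond 0 |J2  (common-e at J1 fixed by 2)
bond 3 |I1  (0-jn J2 has e-setter on 0)

#0 |J2
#1 |Sf1
#2 |J1
#3 |I1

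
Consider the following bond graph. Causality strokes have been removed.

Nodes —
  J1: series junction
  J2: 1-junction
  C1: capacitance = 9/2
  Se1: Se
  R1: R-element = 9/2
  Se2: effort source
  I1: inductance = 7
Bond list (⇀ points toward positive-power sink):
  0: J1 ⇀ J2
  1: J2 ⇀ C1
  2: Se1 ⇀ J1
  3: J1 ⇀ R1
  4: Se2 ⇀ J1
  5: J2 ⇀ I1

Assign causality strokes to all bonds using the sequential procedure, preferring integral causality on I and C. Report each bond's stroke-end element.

bond 0 stroke→J2
bond 1 stroke→J2
bond 2 stroke→J1
bond 3 stroke→J1
bond 4 stroke→J1
bond 5 stroke→I1

b2 stroke at J1  (Se1: effort source, stroke at far end)
b4 stroke at J1  (Se2 fixes effort; stroke away)
b1 stroke at J2  (C1: C, integral causality)
b5 stroke at I1  (prefer integral on I1)
b0 stroke at J2  (1-jn J2 has f-setter on 5)
b3 stroke at J1  (common-f at J1 fixed by 0)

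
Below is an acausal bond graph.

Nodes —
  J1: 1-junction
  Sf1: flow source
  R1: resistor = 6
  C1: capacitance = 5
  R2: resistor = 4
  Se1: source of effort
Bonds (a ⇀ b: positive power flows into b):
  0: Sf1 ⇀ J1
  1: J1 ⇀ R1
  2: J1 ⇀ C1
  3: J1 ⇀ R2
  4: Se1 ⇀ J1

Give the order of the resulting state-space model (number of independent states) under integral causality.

b0 →Sf1  (Sf1: flow source, stroke at near end)
b4 →J1  (Se1: effort source, stroke at far end)
b1 →J1  (common-f at J1 fixed by 0)
b2 →J1  (1-jn J1 has f-setter on 0)
b3 →J1  (J1: bond 0 brought flow, rest push out)

1  (C1 all integral)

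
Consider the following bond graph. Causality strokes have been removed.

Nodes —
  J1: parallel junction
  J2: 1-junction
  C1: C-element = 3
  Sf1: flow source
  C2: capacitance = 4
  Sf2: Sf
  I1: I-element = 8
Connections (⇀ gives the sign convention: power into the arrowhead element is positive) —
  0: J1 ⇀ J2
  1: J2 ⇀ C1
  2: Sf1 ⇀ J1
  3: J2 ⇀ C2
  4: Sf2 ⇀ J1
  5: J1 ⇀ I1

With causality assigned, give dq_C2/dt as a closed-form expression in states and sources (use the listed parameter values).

bond 2 stroke→Sf1  (Sf1 (Sf) sets flow on bond)
bond 4 stroke→Sf2  (Sf2 fixes flow; stroke at Sf2)
bond 1 stroke→J2  (C1: C, integral causality)
bond 3 stroke→J2  (C2 integral (e out))
bond 0 stroke→J1  (closing 1-jn rule on J2)
bond 5 stroke→I1  (common-e at J1 fixed by 0)

dq_C2/dt = F_Sf1 + F_Sf2 - p_I1/8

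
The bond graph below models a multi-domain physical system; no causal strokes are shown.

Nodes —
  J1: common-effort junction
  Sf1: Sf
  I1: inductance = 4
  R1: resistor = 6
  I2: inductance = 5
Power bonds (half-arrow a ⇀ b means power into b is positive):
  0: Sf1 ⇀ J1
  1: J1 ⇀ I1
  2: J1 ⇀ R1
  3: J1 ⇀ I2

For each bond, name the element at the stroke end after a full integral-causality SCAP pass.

b0 stroke→Sf1
b1 stroke→I1
b2 stroke→J1
b3 stroke→I2

bond 0 |Sf1  (Sf1 (Sf) sets flow on bond)
bond 1 |I1  (I1: I, integral causality)
bond 3 |I2  (I2 integral (f out))
bond 2 |J1  (J1: last free bond brings effort in)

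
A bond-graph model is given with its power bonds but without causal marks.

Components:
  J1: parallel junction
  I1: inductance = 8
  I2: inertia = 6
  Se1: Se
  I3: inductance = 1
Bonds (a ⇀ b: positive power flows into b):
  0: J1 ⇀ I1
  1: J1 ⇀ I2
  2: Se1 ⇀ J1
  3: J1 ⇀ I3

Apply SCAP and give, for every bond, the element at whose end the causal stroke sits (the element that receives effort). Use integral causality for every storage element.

bond 2 stroke→J1  (Se1: effort source, stroke at far end)
bond 0 stroke→I1  (J1: bond 2 brought effort, rest push out)
bond 1 stroke→I2  (common-e at J1 fixed by 2)
bond 3 stroke→I3  (J1 effort already set via bond 2)

b0 |I1
b1 |I2
b2 |J1
b3 |I3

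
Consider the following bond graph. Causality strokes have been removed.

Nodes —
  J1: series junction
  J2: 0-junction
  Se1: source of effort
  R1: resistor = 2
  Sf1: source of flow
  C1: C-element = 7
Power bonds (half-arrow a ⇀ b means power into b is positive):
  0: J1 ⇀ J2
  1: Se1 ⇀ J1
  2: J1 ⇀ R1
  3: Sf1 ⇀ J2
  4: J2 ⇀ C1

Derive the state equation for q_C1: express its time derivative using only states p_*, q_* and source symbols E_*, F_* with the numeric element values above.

#1 stroke at J1  (Se1 fixes effort; stroke away)
#3 stroke at Sf1  (Sf1 (Sf) sets flow on bond)
#4 stroke at J2  (prefer integral on C1)
#0 stroke at J1  (0-jn J2 has e-setter on 4)
#2 stroke at R1  (only one flow-in slot at J1)

dq_C1/dt = E_Se1/2 + F_Sf1 - q_C1/14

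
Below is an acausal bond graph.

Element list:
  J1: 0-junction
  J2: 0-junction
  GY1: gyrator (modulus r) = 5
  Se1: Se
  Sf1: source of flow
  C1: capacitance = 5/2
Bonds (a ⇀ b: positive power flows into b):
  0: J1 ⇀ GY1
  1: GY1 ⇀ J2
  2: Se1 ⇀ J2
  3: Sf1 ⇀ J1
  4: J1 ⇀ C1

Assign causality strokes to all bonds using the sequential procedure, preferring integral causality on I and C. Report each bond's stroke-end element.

#2 stroke at J2  (Se1 (Se) sets effort on bond)
#3 stroke at Sf1  (source Sf1 imposes f)
#1 stroke at GY1  (J2 effort already set via bond 2)
#0 stroke at GY1  (GY1 both-in/both-out from 1)
#4 stroke at J1  (only one effort-in slot at J1)

bond 0 stroke→GY1
bond 1 stroke→GY1
bond 2 stroke→J2
bond 3 stroke→Sf1
bond 4 stroke→J1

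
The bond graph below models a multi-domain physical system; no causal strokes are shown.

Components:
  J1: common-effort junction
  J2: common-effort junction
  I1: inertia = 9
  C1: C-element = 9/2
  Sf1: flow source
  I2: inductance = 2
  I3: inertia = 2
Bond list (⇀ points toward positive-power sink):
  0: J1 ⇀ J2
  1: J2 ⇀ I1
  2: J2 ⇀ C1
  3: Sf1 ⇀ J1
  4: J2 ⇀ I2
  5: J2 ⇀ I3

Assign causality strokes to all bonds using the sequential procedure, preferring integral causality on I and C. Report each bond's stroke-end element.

b0 →J1
b1 →I1
b2 →J2
b3 →Sf1
b4 →I2
b5 →I3

b3 stroke→Sf1  (Sf1 fixes flow; stroke at Sf1)
b0 stroke→J1  (only one effort-in slot at J1)
b1 stroke→I1  (I1: I, integral causality)
b2 stroke→J2  (prefer integral on C1)
b4 stroke→I2  (J2: bond 2 brought effort, rest push out)
b5 stroke→I3  (common-e at J2 fixed by 2)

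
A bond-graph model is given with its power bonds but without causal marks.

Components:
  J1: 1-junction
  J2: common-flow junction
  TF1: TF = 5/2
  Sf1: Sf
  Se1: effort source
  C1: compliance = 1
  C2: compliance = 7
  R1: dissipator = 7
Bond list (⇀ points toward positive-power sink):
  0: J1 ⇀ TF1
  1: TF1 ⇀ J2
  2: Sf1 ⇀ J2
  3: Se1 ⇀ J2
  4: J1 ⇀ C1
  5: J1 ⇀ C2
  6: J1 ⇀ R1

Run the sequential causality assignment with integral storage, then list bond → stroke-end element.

b2 stroke at Sf1  (Sf1 (Sf) sets flow on bond)
b3 stroke at J2  (Se1 (Se) sets effort on bond)
b1 stroke at J2  (J2: bond 2 brought flow, rest push out)
b0 stroke at TF1  (TF TF1: opposite of bond 1)
b4 stroke at J1  (J1: bond 0 brought flow, rest push out)
b5 stroke at J1  (J1 flow already set via bond 0)
b6 stroke at J1  (J1 flow already set via bond 0)

β0 stroke at TF1
β1 stroke at J2
β2 stroke at Sf1
β3 stroke at J2
β4 stroke at J1
β5 stroke at J1
β6 stroke at J1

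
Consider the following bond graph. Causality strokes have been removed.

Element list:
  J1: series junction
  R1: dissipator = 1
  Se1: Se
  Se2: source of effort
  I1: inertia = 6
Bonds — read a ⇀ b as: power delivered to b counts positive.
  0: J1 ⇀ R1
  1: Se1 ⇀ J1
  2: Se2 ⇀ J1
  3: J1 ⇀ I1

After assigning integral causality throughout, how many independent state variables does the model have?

1  (I1 all integral)

bond 1 |J1  (Se1 (Se) sets effort on bond)
bond 2 |J1  (Se2 (Se) sets effort on bond)
bond 3 |I1  (I1 integral (f out))
bond 0 |J1  (J1 flow already set via bond 3)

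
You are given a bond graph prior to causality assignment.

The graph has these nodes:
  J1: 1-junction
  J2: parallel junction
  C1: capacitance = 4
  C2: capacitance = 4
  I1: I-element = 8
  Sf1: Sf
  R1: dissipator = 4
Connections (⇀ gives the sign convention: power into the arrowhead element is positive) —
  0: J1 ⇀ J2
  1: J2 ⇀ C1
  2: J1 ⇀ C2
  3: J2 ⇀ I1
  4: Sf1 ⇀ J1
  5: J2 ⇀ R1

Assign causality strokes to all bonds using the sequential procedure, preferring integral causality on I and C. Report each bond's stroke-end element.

β4 stroke at Sf1  (Sf1 fixes flow; stroke at Sf1)
β0 stroke at J1  (J1 flow already set via bond 4)
β2 stroke at J1  (common-f at J1 fixed by 4)
β1 stroke at J2  (C1 integral (e out))
β3 stroke at I1  (J2 effort already set via bond 1)
β5 stroke at R1  (common-e at J2 fixed by 1)

#0 stroke→J1
#1 stroke→J2
#2 stroke→J1
#3 stroke→I1
#4 stroke→Sf1
#5 stroke→R1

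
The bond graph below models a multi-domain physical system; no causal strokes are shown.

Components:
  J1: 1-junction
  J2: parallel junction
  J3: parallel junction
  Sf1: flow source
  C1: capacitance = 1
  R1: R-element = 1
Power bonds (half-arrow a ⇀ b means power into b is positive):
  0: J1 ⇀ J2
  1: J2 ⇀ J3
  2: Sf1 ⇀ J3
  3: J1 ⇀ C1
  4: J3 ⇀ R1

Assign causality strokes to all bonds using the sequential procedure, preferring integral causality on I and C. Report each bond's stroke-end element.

#2 |Sf1  (source Sf1 imposes f)
#3 |J1  (C1 outputs effort q/C1)
#0 |J2  (J1 needs exactly one f-in)
#1 |J3  (0-jn J2 has e-setter on 0)
#4 |R1  (J3 effort already set via bond 1)

#0 |J2
#1 |J3
#2 |Sf1
#3 |J1
#4 |R1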